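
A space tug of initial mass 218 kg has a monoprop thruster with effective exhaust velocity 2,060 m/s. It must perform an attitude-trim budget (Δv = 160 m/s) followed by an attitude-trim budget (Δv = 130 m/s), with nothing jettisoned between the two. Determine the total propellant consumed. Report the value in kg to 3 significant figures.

After the first burn: m = 218 × exp(−160/2060.0) = 218 × 0.92527 = 201.709 kg.
After the second burn: m = 201.709 × exp(−130/2060.0) = 201.709 × 0.93884 = 189.372 kg.
Total propellant = m₀ − m_final = 218 − 189.372 = 28.628 kg.

total propellant consumed ≈ 28.6 kg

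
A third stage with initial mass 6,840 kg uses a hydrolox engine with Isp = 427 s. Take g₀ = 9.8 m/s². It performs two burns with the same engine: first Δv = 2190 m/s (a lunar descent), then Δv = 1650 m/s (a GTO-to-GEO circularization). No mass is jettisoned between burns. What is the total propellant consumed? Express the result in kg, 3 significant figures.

total propellant consumed ≈ 4110 kg

v_e = Isp · g₀ = 427 × 9.8 = 4184.6 m/s.
After the first burn: m = 6840 × exp(−2190/4184.6) = 6840 × 0.59253 = 4,052.91 kg.
After the second burn: m = 4,052.91 × exp(−1650/4184.6) = 4,052.91 × 0.67415 = 2,732.27 kg.
Total propellant = m₀ − m_final = 6840 − 2,732.27 = 4,107.73 kg.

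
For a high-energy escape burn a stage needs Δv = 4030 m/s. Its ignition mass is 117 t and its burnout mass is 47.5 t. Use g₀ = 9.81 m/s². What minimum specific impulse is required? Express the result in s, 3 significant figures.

ln(m₀/m_f) = ln(117000/47500) = ln(2.463) = 0.9014.
From the ideal rocket equation, v_e = Δv / ln(m₀/m_f) = 4030 / 0.9014 = 4470.6 m/s.
Isp = v_e / g₀ = 4470.6 / 9.81 = 455.7 s.

Isp ≈ 456 s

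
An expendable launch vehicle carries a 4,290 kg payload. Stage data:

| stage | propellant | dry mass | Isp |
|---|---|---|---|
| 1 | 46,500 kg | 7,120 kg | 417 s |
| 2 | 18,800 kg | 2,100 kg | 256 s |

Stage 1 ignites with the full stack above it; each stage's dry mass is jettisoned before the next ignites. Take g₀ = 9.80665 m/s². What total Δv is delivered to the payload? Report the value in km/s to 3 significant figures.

Δv ≈ 7.09 km/s

Ignition mass of stage 1 = 46,500+7,120 + 18,800+2,100 + 4,290 = 78,810 kg.
Stage 1: m₀ = 78,810 kg, m_f = 78,810 − 46,500 = 32,310 kg; Δv = 417×9.80665×ln(2.439) = 4089.4×0.8917 ≈ 3646 m/s.
Stage 2: m₀ = 25,190 kg, m_f = 25,190 − 18,800 = 6,390 kg; Δv = 256×9.80665×ln(3.942) = 2510.5×1.3717 ≈ 3444 m/s.
Total Δv = 3646 + 3444 = 7090 m/s.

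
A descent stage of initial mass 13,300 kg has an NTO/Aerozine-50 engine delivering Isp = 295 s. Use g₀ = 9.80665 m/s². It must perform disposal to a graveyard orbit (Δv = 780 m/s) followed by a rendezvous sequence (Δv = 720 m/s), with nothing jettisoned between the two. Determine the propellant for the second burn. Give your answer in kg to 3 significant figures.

v_e = Isp · g₀ = 295 × 9.80665 = 2893.0 m/s.
After the first burn: m = 13300 × exp(−780/2893.0) = 13300 × 0.76367 = 10,156.8 kg.
After the second burn: m = 10,156.8 × exp(−720/2893.0) = 10,156.8 × 0.77967 = 7,918.95 kg.
Second-burn propellant = 10,156.8 − 7,918.95 = 2,237.85 kg.

propellant for the second burn ≈ 2240 kg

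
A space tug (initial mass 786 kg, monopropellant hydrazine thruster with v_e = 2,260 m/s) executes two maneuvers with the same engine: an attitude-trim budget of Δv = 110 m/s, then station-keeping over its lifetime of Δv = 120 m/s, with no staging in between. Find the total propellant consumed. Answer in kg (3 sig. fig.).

After the first burn: m = 786 × exp(−110/2260.0) = 786 × 0.95249 = 748.657 kg.
After the second burn: m = 748.657 × exp(−120/2260.0) = 748.657 × 0.94829 = 709.944 kg.
Total propellant = m₀ − m_final = 786 − 709.944 = 76.056 kg.

total propellant consumed ≈ 76.1 kg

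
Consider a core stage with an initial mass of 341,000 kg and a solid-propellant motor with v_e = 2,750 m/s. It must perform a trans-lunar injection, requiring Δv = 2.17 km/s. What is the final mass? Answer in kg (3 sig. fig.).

m₀/m_f = exp(Δv / v_e) = exp(2170 / 2750.0) = exp(0.7891) = 2.2014.
m_f = m₀ / 2.2014 = 341,000 / 2.2014 = 154,901 kg.

final mass ≈ 155000 kg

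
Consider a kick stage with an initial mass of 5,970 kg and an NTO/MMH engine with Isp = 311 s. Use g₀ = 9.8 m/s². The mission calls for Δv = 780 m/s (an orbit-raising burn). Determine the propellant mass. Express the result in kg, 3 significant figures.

v_e = Isp · g₀ = 311 × 9.8 = 3047.8 m/s.
Rocket equation: m₀/m_f = exp(Δv / v_e) = exp(780 / 3047.8) = exp(0.2559) = 1.2917.
m_f = 5,970 / 1.2917 = 4,621.82 kg, so propellant = m₀ − m_f = 5,970 − 4,621.82 = 1,348.18 kg.

propellant mass ≈ 1350 kg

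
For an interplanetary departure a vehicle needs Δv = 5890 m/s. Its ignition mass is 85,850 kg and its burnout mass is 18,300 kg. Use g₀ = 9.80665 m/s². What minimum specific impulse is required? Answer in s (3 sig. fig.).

ln(m₀/m_f) = ln(85850/18300) = ln(4.691) = 1.5457.
v_e = Δv / ln(m₀/m_f) = 5890 / 1.5457 = 3810.6 m/s.
Isp = v_e / g₀ = 3810.6 / 9.80665 = 388.6 s.

Isp ≈ 389 s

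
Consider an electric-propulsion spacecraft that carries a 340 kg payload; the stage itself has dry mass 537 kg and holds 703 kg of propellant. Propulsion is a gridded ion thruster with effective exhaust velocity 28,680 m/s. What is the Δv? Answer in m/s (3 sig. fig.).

Δv ≈ 16900 m/s

m₀ = payload + dry + propellant = 340 + 537 + 703 = 1,580 kg.
m_f = payload + dry = 340 + 537 = 877 kg.
Δv = v_e · ln(m₀/m_f) = 28680.0 × ln(1.802) = 28680.0 × 0.5887 ≈ 16883.1 m/s.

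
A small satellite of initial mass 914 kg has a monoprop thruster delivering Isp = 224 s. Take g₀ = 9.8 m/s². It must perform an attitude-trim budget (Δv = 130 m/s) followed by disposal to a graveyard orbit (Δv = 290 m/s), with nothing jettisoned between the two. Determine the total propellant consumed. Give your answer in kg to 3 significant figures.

total propellant consumed ≈ 159 kg

v_e = Isp · g₀ = 224 × 9.8 = 2195.2 m/s.
After the first burn: m = 914 × exp(−130/2195.2) = 914 × 0.94250 = 861.445 kg.
After the second burn: m = 861.445 × exp(−290/2195.2) = 861.445 × 0.87625 = 754.841 kg.
Total propellant = m₀ − m_final = 914 − 754.841 = 159.159 kg.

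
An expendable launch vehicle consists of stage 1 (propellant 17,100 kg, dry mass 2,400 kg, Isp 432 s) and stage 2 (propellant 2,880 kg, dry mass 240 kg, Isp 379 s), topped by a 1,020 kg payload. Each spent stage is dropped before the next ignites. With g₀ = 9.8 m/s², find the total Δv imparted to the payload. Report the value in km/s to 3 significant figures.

Ignition mass of stage 1 = 17,100+2,400 + 2,880+240 + 1,020 = 23,640 kg.
Stage 1: m₀ = 23,640 kg, m_f = 23,640 − 17,100 = 6,540 kg; Δv = 432×9.8×ln(3.615) = 4233.6×1.2850 ≈ 5440 m/s.
Stage 2: m₀ = 4,140 kg, m_f = 4,140 − 2,880 = 1,260 kg; Δv = 379×9.8×ln(3.286) = 3714.2×1.1896 ≈ 4418 m/s.
Total Δv = 5440 + 4418 = 9858 m/s.

Δv ≈ 9.86 km/s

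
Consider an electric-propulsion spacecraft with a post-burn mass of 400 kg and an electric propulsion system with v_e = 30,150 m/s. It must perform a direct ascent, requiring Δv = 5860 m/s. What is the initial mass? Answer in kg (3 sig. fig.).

initial mass ≈ 486 kg

By the Tsiolkovsky rocket equation, m₀/m_f = exp(Δv / v_e) = exp(5860 / 30150.0) = exp(0.1944) = 1.2145.
m₀ = m_f × 1.2145 = 400 × 1.2145 = 485.8 kg.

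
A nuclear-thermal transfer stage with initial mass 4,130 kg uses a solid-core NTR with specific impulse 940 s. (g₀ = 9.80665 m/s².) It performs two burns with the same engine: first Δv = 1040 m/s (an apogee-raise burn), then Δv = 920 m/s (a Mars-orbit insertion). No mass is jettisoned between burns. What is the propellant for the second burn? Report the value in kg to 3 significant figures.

v_e = Isp · g₀ = 940 × 9.80665 = 9218.3 m/s.
After the first burn: m = 4130 × exp(−1040/9218.3) = 4130 × 0.89331 = 3,689.37 kg.
After the second burn: m = 3,689.37 × exp(−920/9218.3) = 3,689.37 × 0.90502 = 3,338.95 kg.
Second-burn propellant = 3,689.37 − 3,338.95 = 350.42 kg.

propellant for the second burn ≈ 350 kg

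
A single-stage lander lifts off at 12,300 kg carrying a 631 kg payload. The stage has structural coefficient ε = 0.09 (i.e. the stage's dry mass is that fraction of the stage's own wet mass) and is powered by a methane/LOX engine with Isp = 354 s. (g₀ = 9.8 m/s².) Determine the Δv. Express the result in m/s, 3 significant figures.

Stage wet mass = m₀ − payload = 12,300 − 631 = 11,669 kg.
Stage dry mass = ε × stage wet mass = 0.09 × 11,669 = 1,050.21 kg.
Burnout mass m_f = stage dry + payload = 1,050.21 + 631 = 1,681.21 kg.
v_e = Isp · g₀ = 354 × 9.8 = 3469.2 m/s.
Using Δv = v_e ln(m₀/m_f): Δv = v_e · ln(12,300/1,681.21) = 3469.2 × ln(7.316) = 3469.2 × 1.9901 ≈ 6904 m/s.

Δv ≈ 6900 m/s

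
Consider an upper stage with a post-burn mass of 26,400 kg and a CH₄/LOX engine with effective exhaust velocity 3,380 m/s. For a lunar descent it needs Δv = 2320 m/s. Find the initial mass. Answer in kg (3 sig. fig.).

initial mass ≈ 52400 kg

m₀/m_f = exp(Δv / v_e) = exp(2320 / 3380.0) = exp(0.6864) = 1.9865.
m₀ = m_f × 1.9865 = 26,400 × 1.9865 = 52,443.6 kg.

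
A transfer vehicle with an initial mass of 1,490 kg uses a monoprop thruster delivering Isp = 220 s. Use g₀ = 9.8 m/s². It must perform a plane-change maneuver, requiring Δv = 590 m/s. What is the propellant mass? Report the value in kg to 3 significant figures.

v_e = Isp · g₀ = 220 × 9.8 = 2156.0 m/s.
By the Tsiolkovsky rocket equation, m₀/m_f = exp(Δv / v_e) = exp(590 / 2156.0) = exp(0.2737) = 1.3148.
m_f = 1,490 / 1.3148 = 1,133.25 kg, so propellant = m₀ − m_f = 1,490 − 1,133.25 = 356.75 kg.

propellant mass ≈ 357 kg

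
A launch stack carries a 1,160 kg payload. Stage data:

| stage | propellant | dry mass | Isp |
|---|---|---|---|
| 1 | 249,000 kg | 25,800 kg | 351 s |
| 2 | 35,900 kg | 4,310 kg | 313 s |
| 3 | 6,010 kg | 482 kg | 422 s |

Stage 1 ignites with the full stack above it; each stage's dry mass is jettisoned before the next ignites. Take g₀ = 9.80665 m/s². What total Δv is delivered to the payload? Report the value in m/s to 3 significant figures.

Ignition mass of stage 1 = 249,000+25,800 + 35,900+4,310 + 6,010+482 + 1,160 = 322,662 kg.
Stage 1: m₀ = 322,662 kg, m_f = 322,662 − 249,000 = 73,662 kg; Δv = 351×9.80665×ln(4.38) = 3442.1×1.4771 ≈ 5084 m/s.
Stage 2: m₀ = 47,862 kg, m_f = 47,862 − 35,900 = 11,962 kg; Δv = 313×9.80665×ln(4.001) = 3069.5×1.3866 ≈ 4256 m/s.
Stage 3: m₀ = 7,652 kg, m_f = 7,652 − 6,010 = 1,642 kg; Δv = 422×9.80665×ln(4.66) = 4138.4×1.5391 ≈ 6369 m/s.
Total Δv = 5084 + 4256 + 6369 = 15709 m/s.

Δv ≈ 15700 m/s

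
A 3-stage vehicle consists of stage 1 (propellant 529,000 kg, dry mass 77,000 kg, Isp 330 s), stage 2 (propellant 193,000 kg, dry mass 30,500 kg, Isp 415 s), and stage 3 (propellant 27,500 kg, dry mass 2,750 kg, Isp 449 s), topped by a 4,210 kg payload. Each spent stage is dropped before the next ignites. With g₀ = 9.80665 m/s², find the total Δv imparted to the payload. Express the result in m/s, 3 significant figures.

Δv ≈ 15700 m/s

Ignition mass of stage 1 = 529,000+77,000 + 193,000+30,500 + 27,500+2,750 + 4,210 = 863,960 kg.
Stage 1: m₀ = 863,960 kg, m_f = 863,960 − 529,000 = 334,960 kg; Δv = 330×9.80665×ln(2.579) = 3236.2×0.9475 ≈ 3066 m/s.
Stage 2: m₀ = 257,960 kg, m_f = 257,960 − 193,000 = 64,960 kg; Δv = 415×9.80665×ln(3.971) = 4069.8×1.3790 ≈ 5612 m/s.
Stage 3: m₀ = 34,460 kg, m_f = 34,460 − 27,500 = 6,960 kg; Δv = 449×9.80665×ln(4.951) = 4403.2×1.5996 ≈ 7043 m/s.
Total Δv = 3066 + 5612 + 7043 = 15721 m/s.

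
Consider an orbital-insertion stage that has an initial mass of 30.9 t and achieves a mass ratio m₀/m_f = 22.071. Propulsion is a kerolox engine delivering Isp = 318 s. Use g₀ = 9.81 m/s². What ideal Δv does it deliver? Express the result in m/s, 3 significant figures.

v_e = Isp · g₀ = 318 × 9.81 = 3119.6 m/s.
Δv = v_e · ln(22.071) = 3119.6 × 3.0943 ≈ 9652.8 m/s.

Δv ≈ 9650 m/s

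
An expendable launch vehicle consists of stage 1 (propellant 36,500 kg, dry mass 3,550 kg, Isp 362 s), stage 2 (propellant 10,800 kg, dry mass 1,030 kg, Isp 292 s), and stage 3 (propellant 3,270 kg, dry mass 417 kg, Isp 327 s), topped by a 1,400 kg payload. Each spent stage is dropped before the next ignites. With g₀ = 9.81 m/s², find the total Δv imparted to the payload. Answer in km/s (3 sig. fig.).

Δv ≈ 9.85 km/s

Ignition mass of stage 1 = 36,500+3,550 + 10,800+1,030 + 3,270+417 + 1,400 = 56,967 kg.
Stage 1: m₀ = 56,967 kg, m_f = 56,967 − 36,500 = 20,467 kg; Δv = 362×9.81×ln(2.783) = 3551.2×1.0237 ≈ 3635 m/s.
Stage 2: m₀ = 16,917 kg, m_f = 16,917 − 10,800 = 6,117 kg; Δv = 292×9.81×ln(2.766) = 2864.5×1.0172 ≈ 2914 m/s.
Stage 3: m₀ = 5,087 kg, m_f = 5,087 − 3,270 = 1,817 kg; Δv = 327×9.81×ln(2.8) = 3207.9×1.0295 ≈ 3303 m/s.
Total Δv = 3635 + 2914 + 3303 = 9852 m/s.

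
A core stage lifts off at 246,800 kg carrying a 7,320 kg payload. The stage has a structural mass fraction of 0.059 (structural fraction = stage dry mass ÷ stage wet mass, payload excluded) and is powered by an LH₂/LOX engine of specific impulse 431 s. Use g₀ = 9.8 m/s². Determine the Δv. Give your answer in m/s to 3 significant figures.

Stage wet mass = m₀ − payload = 246,800 − 7,320 = 239,480 kg.
Stage dry mass = ε × stage wet mass = 0.059 × 239,480 = 14,129.3 kg.
Burnout mass m_f = stage dry + payload = 14,129.3 + 7,320 = 21,449.3 kg.
v_e = Isp · g₀ = 431 × 9.8 = 4223.8 m/s.
Using Δv = v_e ln(m₀/m_f): Δv = v_e · ln(246,800/21,449.3) = 4223.8 × ln(11.51) = 4223.8 × 2.4429 ≈ 10318 m/s.

Δv ≈ 10300 m/s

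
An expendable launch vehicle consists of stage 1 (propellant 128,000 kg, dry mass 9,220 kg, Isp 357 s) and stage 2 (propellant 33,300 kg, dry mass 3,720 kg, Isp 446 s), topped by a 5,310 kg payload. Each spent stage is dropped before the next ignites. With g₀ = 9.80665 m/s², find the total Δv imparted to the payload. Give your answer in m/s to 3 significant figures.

Δv ≈ 11100 m/s

Ignition mass of stage 1 = 128,000+9,220 + 33,300+3,720 + 5,310 = 179,550 kg.
Stage 1: m₀ = 179,550 kg, m_f = 179,550 − 128,000 = 51,550 kg; Δv = 357×9.80665×ln(3.483) = 3501.0×1.2479 ≈ 4369 m/s.
Stage 2: m₀ = 42,330 kg, m_f = 42,330 − 33,300 = 9,030 kg; Δv = 446×9.80665×ln(4.688) = 4373.8×1.5449 ≈ 6757 m/s.
Total Δv = 4369 + 6757 = 11126 m/s.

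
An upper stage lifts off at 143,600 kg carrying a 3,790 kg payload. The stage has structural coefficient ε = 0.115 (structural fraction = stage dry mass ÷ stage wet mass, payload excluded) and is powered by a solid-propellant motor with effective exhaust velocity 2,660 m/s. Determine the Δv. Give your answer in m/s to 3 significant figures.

Stage wet mass = m₀ − payload = 143,600 − 3,790 = 139,810 kg.
Stage dry mass = ε × stage wet mass = 0.115 × 139,810 = 16,078.2 kg.
Burnout mass m_f = stage dry + payload = 16,078.2 + 3,790 = 19,868.2 kg.
By the Tsiolkovsky rocket equation, Δv = v_e · ln(143,600/19,868.2) = 2660.0 × ln(7.228) = 2660.0 × 1.9779 ≈ 5261 m/s.

Δv ≈ 5260 m/s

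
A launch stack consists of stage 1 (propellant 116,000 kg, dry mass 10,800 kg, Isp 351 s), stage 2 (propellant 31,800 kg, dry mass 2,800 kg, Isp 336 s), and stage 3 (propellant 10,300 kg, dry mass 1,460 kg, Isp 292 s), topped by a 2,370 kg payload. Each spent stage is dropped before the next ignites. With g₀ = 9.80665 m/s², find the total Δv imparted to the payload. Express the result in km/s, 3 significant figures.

Ignition mass of stage 1 = 116,000+10,800 + 31,800+2,800 + 10,300+1,460 + 2,370 = 175,530 kg.
Stage 1: m₀ = 175,530 kg, m_f = 175,530 − 116,000 = 59,530 kg; Δv = 351×9.80665×ln(2.949) = 3442.1×1.0813 ≈ 3722 m/s.
Stage 2: m₀ = 48,730 kg, m_f = 48,730 − 31,800 = 16,930 kg; Δv = 336×9.80665×ln(2.878) = 3295.0×1.0572 ≈ 3484 m/s.
Stage 3: m₀ = 14,130 kg, m_f = 14,130 − 10,300 = 3,830 kg; Δv = 292×9.80665×ln(3.689) = 2863.5×1.3054 ≈ 3738 m/s.
Total Δv = 3722 + 3484 + 3738 = 10944 m/s.

Δv ≈ 10.9 km/s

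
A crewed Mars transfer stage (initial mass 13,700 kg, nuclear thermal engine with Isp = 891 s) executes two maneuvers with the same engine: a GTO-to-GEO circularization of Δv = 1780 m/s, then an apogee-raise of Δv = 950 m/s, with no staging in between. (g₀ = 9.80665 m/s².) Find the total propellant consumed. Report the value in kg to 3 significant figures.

total propellant consumed ≈ 3680 kg

v_e = Isp · g₀ = 891 × 9.80665 = 8737.7 m/s.
After the first burn: m = 13700 × exp(−1780/8737.7) = 13700 × 0.81570 = 11,175.1 kg.
After the second burn: m = 11,175.1 × exp(−950/8737.7) = 11,175.1 × 0.89698 = 10,023.8 kg.
Total propellant = m₀ − m_final = 13700 − 10,023.8 = 3,676.2 kg.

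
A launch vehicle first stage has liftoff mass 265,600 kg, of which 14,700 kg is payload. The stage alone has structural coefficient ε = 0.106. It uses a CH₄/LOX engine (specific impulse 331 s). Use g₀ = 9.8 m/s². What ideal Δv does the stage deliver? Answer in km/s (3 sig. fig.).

Δv ≈ 6.04 km/s

Stage wet mass = m₀ − payload = 265,600 − 14,700 = 250,900 kg.
Stage dry mass = ε × stage wet mass = 0.106 × 250,900 = 26,595.4 kg.
Burnout mass m_f = stage dry + payload = 26,595.4 + 14,700 = 41,295.4 kg.
v_e = Isp · g₀ = 331 × 9.8 = 3243.8 m/s.
Δv = v_e · ln(265,600/41,295.4) = 3243.8 × ln(6.432) = 3243.8 × 1.8612 ≈ 6037 m/s.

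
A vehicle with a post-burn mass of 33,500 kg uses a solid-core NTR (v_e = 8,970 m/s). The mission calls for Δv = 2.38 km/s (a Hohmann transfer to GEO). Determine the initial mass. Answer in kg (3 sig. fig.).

initial mass ≈ 43700 kg

By the Tsiolkovsky rocket equation, m₀/m_f = exp(Δv / v_e) = exp(2380 / 8970.0) = exp(0.2653) = 1.3039.
m₀ = m_f × 1.3039 = 33,500 × 1.3039 = 43,680.7 kg.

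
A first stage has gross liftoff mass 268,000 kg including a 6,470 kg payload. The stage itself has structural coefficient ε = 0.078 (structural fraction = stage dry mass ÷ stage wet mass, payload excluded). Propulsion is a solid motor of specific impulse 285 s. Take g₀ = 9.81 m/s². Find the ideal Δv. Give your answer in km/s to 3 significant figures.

Δv ≈ 6.43 km/s

Stage wet mass = m₀ − payload = 268,000 − 6,470 = 261,530 kg.
Stage dry mass = ε × stage wet mass = 0.078 × 261,530 = 20,399.3 kg.
Burnout mass m_f = stage dry + payload = 20,399.3 + 6,470 = 26,869.3 kg.
v_e = Isp · g₀ = 285 × 9.81 = 2795.9 m/s.
Δv = v_e · ln(268,000/26,869.3) = 2795.9 × ln(9.974) = 2795.9 × 2.3000 ≈ 6430 m/s.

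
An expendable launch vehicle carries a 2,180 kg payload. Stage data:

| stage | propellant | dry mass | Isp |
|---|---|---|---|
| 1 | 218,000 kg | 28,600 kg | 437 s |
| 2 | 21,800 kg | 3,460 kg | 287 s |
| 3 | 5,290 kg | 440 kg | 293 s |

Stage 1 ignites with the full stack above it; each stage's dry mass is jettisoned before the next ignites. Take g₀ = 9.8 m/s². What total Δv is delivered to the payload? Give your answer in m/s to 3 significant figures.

Ignition mass of stage 1 = 218,000+28,600 + 21,800+3,460 + 5,290+440 + 2,180 = 279,770 kg.
Stage 1: m₀ = 279,770 kg, m_f = 279,770 − 218,000 = 61,770 kg; Δv = 437×9.8×ln(4.529) = 4282.6×1.5106 ≈ 6469 m/s.
Stage 2: m₀ = 33,170 kg, m_f = 33,170 − 21,800 = 11,370 kg; Δv = 287×9.8×ln(2.917) = 2812.6×1.0707 ≈ 3011 m/s.
Stage 3: m₀ = 7,910 kg, m_f = 7,910 − 5,290 = 2,620 kg; Δv = 293×9.8×ln(3.019) = 2871.4×1.1050 ≈ 3173 m/s.
Total Δv = 6469 + 3011 + 3173 = 12653 m/s.

Δv ≈ 12700 m/s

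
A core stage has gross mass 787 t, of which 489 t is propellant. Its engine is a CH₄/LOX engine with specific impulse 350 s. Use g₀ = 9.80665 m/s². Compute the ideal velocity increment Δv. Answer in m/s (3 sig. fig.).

Δv ≈ 3330 m/s

v_e = Isp · g₀ = 350 × 9.80665 = 3432.3 m/s.
m_f = m₀ − m_prop = 787 − 489 = 298 t.
Δv = v_e · ln(m₀/m_f) = 3432.3 × ln(2.641) = 3432.3 × 0.9711 ≈ 3333.3 m/s.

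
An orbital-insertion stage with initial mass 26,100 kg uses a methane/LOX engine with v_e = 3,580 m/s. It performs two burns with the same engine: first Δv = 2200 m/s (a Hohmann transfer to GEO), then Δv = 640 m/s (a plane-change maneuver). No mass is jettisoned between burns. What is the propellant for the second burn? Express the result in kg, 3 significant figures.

After the first burn: m = 26100 × exp(−2200/3580.0) = 26100 × 0.54090 = 14,117.5 kg.
After the second burn: m = 14,117.5 × exp(−640/3580.0) = 14,117.5 × 0.83630 = 11,806.5 kg.
Second-burn propellant = 14,117.5 − 11,806.5 = 2,311 kg.

propellant for the second burn ≈ 2310 kg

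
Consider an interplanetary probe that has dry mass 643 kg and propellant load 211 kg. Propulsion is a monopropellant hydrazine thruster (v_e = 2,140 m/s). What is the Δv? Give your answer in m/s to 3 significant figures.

m₀ = m_dry + m_prop = 643 + 211 = 854 kg.
Δv = v_e · ln(m₀/m_f) = 2140.0 × ln(1.328) = 2140.0 × 0.2838 ≈ 607.3 m/s.

Δv ≈ 607 m/s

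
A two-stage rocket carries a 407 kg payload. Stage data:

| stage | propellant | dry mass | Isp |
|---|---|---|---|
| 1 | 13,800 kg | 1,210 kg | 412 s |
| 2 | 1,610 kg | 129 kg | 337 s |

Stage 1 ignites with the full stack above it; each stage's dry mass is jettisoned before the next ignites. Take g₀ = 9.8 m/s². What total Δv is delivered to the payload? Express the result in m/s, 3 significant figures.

Ignition mass of stage 1 = 13,800+1,210 + 1,610+129 + 407 = 17,156 kg.
Stage 1: m₀ = 17,156 kg, m_f = 17,156 − 13,800 = 3,356 kg; Δv = 412×9.8×ln(5.112) = 4037.6×1.6316 ≈ 6588 m/s.
Stage 2: m₀ = 2,146 kg, m_f = 2,146 − 1,610 = 536 kg; Δv = 337×9.8×ln(4.004) = 3302.6×1.3872 ≈ 4581 m/s.
Total Δv = 6588 + 4581 = 11169 m/s.

Δv ≈ 11200 m/s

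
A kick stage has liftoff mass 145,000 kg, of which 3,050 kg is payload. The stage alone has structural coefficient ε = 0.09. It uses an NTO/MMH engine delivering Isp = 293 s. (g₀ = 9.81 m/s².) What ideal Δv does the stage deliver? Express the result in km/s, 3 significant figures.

Stage wet mass = m₀ − payload = 145,000 − 3,050 = 141,950 kg.
Stage dry mass = ε × stage wet mass = 0.09 × 141,950 = 12,775.5 kg.
Burnout mass m_f = stage dry + payload = 12,775.5 + 3,050 = 15,825.5 kg.
v_e = Isp · g₀ = 293 × 9.81 = 2874.3 m/s.
Δv = v_e · ln(145,000/15,825.5) = 2874.3 × ln(9.162) = 2874.3 × 2.2151 ≈ 6367 m/s.

Δv ≈ 6.37 km/s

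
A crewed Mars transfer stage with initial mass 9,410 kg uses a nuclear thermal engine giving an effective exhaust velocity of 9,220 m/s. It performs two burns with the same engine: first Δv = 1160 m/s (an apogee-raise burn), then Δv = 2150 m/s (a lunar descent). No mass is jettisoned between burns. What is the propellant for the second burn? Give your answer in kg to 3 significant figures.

propellant for the second burn ≈ 1730 kg

After the first burn: m = 9410 × exp(−1160/9220.0) = 9410 × 0.88178 = 8,297.55 kg.
After the second burn: m = 8,297.55 × exp(−2150/9220.0) = 8,297.55 × 0.79200 = 6,571.66 kg.
Second-burn propellant = 8,297.55 − 6,571.66 = 1,725.89 kg.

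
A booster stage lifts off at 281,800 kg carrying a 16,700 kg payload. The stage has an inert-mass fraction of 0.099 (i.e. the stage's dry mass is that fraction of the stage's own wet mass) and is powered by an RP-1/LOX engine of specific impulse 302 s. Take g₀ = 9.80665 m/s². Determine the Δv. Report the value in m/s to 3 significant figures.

Stage wet mass = m₀ − payload = 281,800 − 16,700 = 265,100 kg.
Stage dry mass = ε × stage wet mass = 0.099 × 265,100 = 26,244.9 kg.
Burnout mass m_f = stage dry + payload = 26,244.9 + 16,700 = 42,944.9 kg.
v_e = Isp · g₀ = 302 × 9.80665 = 2961.6 m/s.
Δv = v_e · ln(281,800/42,944.9) = 2961.6 × ln(6.562) = 2961.6 × 1.8813 ≈ 5572 m/s.

Δv ≈ 5570 m/s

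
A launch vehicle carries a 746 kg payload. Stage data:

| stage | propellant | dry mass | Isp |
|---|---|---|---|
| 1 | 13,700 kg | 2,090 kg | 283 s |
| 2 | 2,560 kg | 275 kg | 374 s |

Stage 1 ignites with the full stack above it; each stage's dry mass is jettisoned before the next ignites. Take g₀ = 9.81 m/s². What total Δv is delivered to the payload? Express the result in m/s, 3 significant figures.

Ignition mass of stage 1 = 13,700+2,090 + 2,560+275 + 746 = 19,371 kg.
Stage 1: m₀ = 19,371 kg, m_f = 19,371 − 13,700 = 5,671 kg; Δv = 283×9.81×ln(3.416) = 2776.2×1.2284 ≈ 3410 m/s.
Stage 2: m₀ = 3,581 kg, m_f = 3,581 − 2,560 = 1,021 kg; Δv = 374×9.81×ln(3.507) = 3668.9×1.2549 ≈ 4604 m/s.
Total Δv = 3410 + 4604 = 8014 m/s.

Δv ≈ 8010 m/s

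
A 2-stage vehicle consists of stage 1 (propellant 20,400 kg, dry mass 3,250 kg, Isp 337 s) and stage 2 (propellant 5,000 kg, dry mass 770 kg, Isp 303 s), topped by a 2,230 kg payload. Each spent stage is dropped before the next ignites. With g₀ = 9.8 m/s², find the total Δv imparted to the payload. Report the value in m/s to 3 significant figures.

Ignition mass of stage 1 = 20,400+3,250 + 5,000+770 + 2,230 = 31,650 kg.
Stage 1: m₀ = 31,650 kg, m_f = 31,650 − 20,400 = 11,250 kg; Δv = 337×9.8×ln(2.813) = 3302.6×1.0344 ≈ 3416 m/s.
Stage 2: m₀ = 8,000 kg, m_f = 8,000 − 5,000 = 3,000 kg; Δv = 303×9.8×ln(2.667) = 2969.4×0.9808 ≈ 2912 m/s.
Total Δv = 3416 + 2912 = 6328 m/s.

Δv ≈ 6330 m/s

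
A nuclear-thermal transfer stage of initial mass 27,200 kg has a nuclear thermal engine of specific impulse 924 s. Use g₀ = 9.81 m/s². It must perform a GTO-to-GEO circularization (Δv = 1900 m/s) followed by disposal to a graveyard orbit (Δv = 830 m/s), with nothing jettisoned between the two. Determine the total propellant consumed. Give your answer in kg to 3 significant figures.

v_e = Isp · g₀ = 924 × 9.81 = 9064.4 m/s.
After the first burn: m = 27200 × exp(−1900/9064.4) = 27200 × 0.81090 = 22,056.5 kg.
After the second burn: m = 22,056.5 × exp(−830/9064.4) = 22,056.5 × 0.91250 = 20,126.6 kg.
Total propellant = m₀ − m_final = 27200 − 20,126.6 = 7,073.4 kg.

total propellant consumed ≈ 7070 kg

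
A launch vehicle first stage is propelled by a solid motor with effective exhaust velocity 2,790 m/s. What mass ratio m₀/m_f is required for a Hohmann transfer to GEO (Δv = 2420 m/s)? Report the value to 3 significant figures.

By the Tsiolkovsky rocket equation, m₀/m_f = exp(Δv / v_e) = exp(2420 / 2790.0) = exp(0.8674) = 2.3807.

mass ratio ≈ 2.38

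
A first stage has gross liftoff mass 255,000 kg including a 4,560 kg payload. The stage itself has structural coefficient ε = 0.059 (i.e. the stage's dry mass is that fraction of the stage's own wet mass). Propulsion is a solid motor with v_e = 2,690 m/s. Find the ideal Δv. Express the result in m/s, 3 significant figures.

Stage wet mass = m₀ − payload = 255,000 − 4,560 = 250,440 kg.
Stage dry mass = ε × stage wet mass = 0.059 × 250,440 = 14,776 kg.
Burnout mass m_f = stage dry + payload = 14,776 + 4,560 = 19,336 kg.
Δv = v_e · ln(255,000/19,336) = 2690.0 × ln(13.19) = 2690.0 × 2.5793 ≈ 6938 m/s.

Δv ≈ 6940 m/s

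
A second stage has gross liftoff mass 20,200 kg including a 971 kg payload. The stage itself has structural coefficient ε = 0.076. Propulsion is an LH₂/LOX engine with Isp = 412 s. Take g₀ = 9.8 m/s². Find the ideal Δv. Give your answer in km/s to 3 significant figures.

Stage wet mass = m₀ − payload = 20,200 − 971 = 19,229 kg.
Stage dry mass = ε × stage wet mass = 0.076 × 19,229 = 1,461.4 kg.
Burnout mass m_f = stage dry + payload = 1,461.4 + 971 = 2,432.4 kg.
v_e = Isp · g₀ = 412 × 9.8 = 4037.6 m/s.
Using Δv = v_e ln(m₀/m_f): Δv = v_e · ln(20,200/2,432.4) = 4037.6 × ln(8.305) = 4037.6 × 2.1168 ≈ 8547 m/s.

Δv ≈ 8.55 km/s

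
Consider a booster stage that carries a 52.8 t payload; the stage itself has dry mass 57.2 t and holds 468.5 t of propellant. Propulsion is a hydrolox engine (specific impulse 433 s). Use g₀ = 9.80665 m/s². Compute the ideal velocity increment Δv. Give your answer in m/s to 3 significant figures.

v_e = Isp · g₀ = 433 × 9.80665 = 4246.3 m/s.
m₀ = payload + dry + propellant = 52.8 + 57.2 + 468.5 = 578.5 t.
m_f = payload + dry = 52.8 + 57.2 = 110 t.
Rocket equation: Δv = v_e · ln(m₀/m_f) = 4246.3 × ln(5.259) = 4246.3 × 1.6600 ≈ 7048.6 m/s.

Δv ≈ 7050 m/s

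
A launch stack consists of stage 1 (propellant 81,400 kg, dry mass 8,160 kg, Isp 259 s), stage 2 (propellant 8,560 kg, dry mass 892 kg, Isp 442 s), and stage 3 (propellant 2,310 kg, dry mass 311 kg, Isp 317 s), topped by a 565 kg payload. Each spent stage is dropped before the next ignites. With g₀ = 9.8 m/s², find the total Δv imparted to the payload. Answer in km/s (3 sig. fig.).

Δv ≈ 13.0 km/s

Ignition mass of stage 1 = 81,400+8,160 + 8,560+892 + 2,310+311 + 565 = 102,198 kg.
Stage 1: m₀ = 102,198 kg, m_f = 102,198 − 81,400 = 20,798 kg; Δv = 259×9.8×ln(4.914) = 2538.2×1.5921 ≈ 4041 m/s.
Stage 2: m₀ = 12,638 kg, m_f = 12,638 − 8,560 = 4,078 kg; Δv = 442×9.8×ln(3.099) = 4331.6×1.1311 ≈ 4899 m/s.
Stage 3: m₀ = 3,186 kg, m_f = 3,186 − 2,310 = 876 kg; Δv = 317×9.8×ln(3.637) = 3106.6×1.2912 ≈ 4011 m/s.
Total Δv = 4041 + 4899 + 4011 = 12951 m/s.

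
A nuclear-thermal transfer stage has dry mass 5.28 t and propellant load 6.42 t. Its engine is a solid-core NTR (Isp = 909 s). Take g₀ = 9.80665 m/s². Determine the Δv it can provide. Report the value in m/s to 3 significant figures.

v_e = Isp · g₀ = 909 × 9.80665 = 8914.2 m/s.
m₀ = m_dry + m_prop = 5.28 + 6.42 = 11.7 t.
Rocket equation: Δv = v_e · ln(m₀/m_f) = 8914.2 × ln(2.216) = 8914.2 × 0.7957 ≈ 7092.7 m/s.

Δv ≈ 7090 m/s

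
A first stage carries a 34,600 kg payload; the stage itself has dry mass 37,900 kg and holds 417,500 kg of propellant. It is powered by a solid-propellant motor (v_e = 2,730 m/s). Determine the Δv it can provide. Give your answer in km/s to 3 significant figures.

Δv ≈ 5.22 km/s

m₀ = payload + dry + propellant = 34,600 + 37,900 + 417,500 = 490,000 kg.
m_f = payload + dry = 34,600 + 37,900 = 72,500 kg.
Rocket equation: Δv = v_e · ln(m₀/m_f) = 2730.0 × ln(6.759) = 2730.0 × 1.9108 ≈ 5216.5 m/s.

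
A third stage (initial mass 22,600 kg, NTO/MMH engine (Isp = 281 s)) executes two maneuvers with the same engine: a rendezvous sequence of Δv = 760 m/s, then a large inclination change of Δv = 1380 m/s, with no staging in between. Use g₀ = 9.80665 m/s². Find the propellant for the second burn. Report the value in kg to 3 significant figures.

propellant for the second burn ≈ 6760 kg

v_e = Isp · g₀ = 281 × 9.80665 = 2755.7 m/s.
After the first burn: m = 22600 × exp(−760/2755.7) = 22600 × 0.75897 = 17,152.7 kg.
After the second burn: m = 17,152.7 × exp(−1380/2755.7) = 17,152.7 × 0.60605 = 10,395.4 kg.
Second-burn propellant = 17,152.7 − 10,395.4 = 6,757.3 kg.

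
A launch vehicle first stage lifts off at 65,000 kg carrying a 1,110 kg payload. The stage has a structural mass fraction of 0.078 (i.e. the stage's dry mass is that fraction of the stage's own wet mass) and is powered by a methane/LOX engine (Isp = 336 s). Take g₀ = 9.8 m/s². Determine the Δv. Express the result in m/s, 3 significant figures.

Δv ≈ 7790 m/s

Stage wet mass = m₀ − payload = 65,000 − 1,110 = 63,890 kg.
Stage dry mass = ε × stage wet mass = 0.078 × 63,890 = 4,983.42 kg.
Burnout mass m_f = stage dry + payload = 4,983.42 + 1,110 = 6,093.42 kg.
v_e = Isp · g₀ = 336 × 9.8 = 3292.8 m/s.
By the Tsiolkovsky rocket equation, Δv = v_e · ln(65,000/6,093.42) = 3292.8 × ln(10.67) = 3292.8 × 2.3672 ≈ 7795 m/s.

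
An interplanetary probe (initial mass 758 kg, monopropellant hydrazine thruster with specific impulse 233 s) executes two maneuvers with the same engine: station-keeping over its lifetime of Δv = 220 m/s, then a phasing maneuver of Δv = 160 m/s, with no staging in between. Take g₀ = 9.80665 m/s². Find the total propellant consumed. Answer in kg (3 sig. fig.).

total propellant consumed ≈ 116 kg

v_e = Isp · g₀ = 233 × 9.80665 = 2284.9 m/s.
After the first burn: m = 758 × exp(−220/2284.9) = 758 × 0.90821 = 688.423 kg.
After the second burn: m = 688.423 × exp(−160/2284.9) = 688.423 × 0.93237 = 641.865 kg.
Total propellant = m₀ − m_final = 758 − 641.865 = 116.135 kg.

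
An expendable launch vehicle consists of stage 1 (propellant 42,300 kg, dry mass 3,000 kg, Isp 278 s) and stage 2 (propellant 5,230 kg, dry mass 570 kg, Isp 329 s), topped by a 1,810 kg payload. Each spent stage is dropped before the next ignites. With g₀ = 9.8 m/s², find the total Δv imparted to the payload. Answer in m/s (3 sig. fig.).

Ignition mass of stage 1 = 42,300+3,000 + 5,230+570 + 1,810 = 52,910 kg.
Stage 1: m₀ = 52,910 kg, m_f = 52,910 − 42,300 = 10,610 kg; Δv = 278×9.8×ln(4.987) = 2724.4×1.6068 ≈ 4378 m/s.
Stage 2: m₀ = 7,610 kg, m_f = 7,610 − 5,230 = 2,380 kg; Δv = 329×9.8×ln(3.197) = 3224.2×1.1624 ≈ 3748 m/s.
Total Δv = 4378 + 3748 = 8126 m/s.

Δv ≈ 8130 m/s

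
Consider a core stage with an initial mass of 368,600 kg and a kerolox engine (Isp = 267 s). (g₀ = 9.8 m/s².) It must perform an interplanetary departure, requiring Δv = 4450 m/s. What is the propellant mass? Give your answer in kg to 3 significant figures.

propellant mass ≈ 301000 kg

v_e = Isp · g₀ = 267 × 9.8 = 2616.6 m/s.
From the ideal rocket equation, m₀/m_f = exp(Δv / v_e) = exp(4450 / 2616.6) = exp(1.7007) = 5.4777.
m_f = 368,600 / 5.4777 = 67,291 kg, so propellant = m₀ − m_f = 368,600 − 67,291 = 301,309 kg.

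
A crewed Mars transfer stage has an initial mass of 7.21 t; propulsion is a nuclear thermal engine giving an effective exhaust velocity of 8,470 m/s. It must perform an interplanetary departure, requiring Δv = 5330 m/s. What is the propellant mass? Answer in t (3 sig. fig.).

propellant mass ≈ 3.37 t

By the Tsiolkovsky rocket equation, m₀/m_f = exp(Δv / v_e) = exp(5330 / 8470.0) = exp(0.6293) = 1.8763.
m_f = 7.21 / 1.8763 = 3.84267 t, so propellant = m₀ − m_f = 7.21 − 3.84267 = 3.36733 t.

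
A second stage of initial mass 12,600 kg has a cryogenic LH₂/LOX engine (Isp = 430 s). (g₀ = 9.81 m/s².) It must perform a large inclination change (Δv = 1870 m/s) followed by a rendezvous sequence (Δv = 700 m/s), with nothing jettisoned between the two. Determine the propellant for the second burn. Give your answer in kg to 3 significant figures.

propellant for the second burn ≈ 1240 kg

v_e = Isp · g₀ = 430 × 9.81 = 4218.3 m/s.
After the first burn: m = 12600 × exp(−1870/4218.3) = 12600 × 0.64191 = 8,088.07 kg.
After the second burn: m = 8,088.07 × exp(−700/4218.3) = 8,088.07 × 0.84709 = 6,851.32 kg.
Second-burn propellant = 8,088.07 − 6,851.32 = 1,236.75 kg.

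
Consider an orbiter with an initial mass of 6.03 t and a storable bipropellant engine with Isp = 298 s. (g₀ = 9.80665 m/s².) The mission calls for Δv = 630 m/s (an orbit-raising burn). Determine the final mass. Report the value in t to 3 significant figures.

final mass ≈ 4.86 t

v_e = Isp · g₀ = 298 × 9.80665 = 2922.4 m/s.
m₀/m_f = exp(Δv / v_e) = exp(630 / 2922.4) = exp(0.2156) = 1.2406.
m_f = m₀ / 1.2406 = 6.03 / 1.2406 = 4.86055 t.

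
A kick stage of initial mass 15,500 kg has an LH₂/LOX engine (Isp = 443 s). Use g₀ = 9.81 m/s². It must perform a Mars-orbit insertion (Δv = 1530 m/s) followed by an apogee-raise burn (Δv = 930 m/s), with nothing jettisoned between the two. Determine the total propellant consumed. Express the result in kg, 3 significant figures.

v_e = Isp · g₀ = 443 × 9.81 = 4345.8 m/s.
After the first burn: m = 15500 × exp(−1530/4345.8) = 15500 × 0.70324 = 10,900.2 kg.
After the second burn: m = 10,900.2 × exp(−930/4345.8) = 10,900.2 × 0.80735 = 8,800.28 kg.
Total propellant = m₀ − m_final = 15500 − 8,800.28 = 6,699.72 kg.

total propellant consumed ≈ 6700 kg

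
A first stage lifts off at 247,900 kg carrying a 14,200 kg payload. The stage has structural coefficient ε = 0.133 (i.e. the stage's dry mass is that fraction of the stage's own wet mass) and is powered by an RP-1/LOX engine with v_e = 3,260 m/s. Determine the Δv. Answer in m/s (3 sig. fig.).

Δv ≈ 5540 m/s

Stage wet mass = m₀ − payload = 247,900 − 14,200 = 233,700 kg.
Stage dry mass = ε × stage wet mass = 0.133 × 233,700 = 31,082.1 kg.
Burnout mass m_f = stage dry + payload = 31,082.1 + 14,200 = 45,282.1 kg.
By the Tsiolkovsky rocket equation, Δv = v_e · ln(247,900/45,282.1) = 3260.0 × ln(5.475) = 3260.0 × 1.7001 ≈ 5542 m/s.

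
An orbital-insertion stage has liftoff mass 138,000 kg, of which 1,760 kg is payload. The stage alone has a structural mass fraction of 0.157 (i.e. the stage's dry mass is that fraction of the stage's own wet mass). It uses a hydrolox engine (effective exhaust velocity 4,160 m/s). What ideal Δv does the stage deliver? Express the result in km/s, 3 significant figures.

Δv ≈ 7.43 km/s

Stage wet mass = m₀ − payload = 138,000 − 1,760 = 136,240 kg.
Stage dry mass = ε × stage wet mass = 0.157 × 136,240 = 21,389.7 kg.
Burnout mass m_f = stage dry + payload = 21,389.7 + 1,760 = 23,149.7 kg.
Δv = v_e · ln(138,000/23,149.7) = 4160.0 × ln(5.961) = 4160.0 × 1.7853 ≈ 7427 m/s.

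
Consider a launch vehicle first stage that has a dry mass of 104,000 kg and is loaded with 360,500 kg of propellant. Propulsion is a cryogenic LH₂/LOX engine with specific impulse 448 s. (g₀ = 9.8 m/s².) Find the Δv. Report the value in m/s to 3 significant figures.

Δv ≈ 6570 m/s

v_e = Isp · g₀ = 448 × 9.8 = 4390.4 m/s.
m₀ = m_dry + m_prop = 104,000 + 360,500 = 464,500 kg.
From the ideal rocket equation, Δv = v_e · ln(m₀/m_f) = 4390.4 × ln(4.466) = 4390.4 × 1.4966 ≈ 6570.5 m/s.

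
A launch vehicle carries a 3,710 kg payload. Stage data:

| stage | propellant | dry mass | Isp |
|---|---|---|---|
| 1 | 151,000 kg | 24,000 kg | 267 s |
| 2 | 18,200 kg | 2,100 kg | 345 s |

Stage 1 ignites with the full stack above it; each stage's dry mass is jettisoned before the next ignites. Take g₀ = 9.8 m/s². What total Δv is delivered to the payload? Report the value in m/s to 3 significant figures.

Δv ≈ 8520 m/s

Ignition mass of stage 1 = 151,000+24,000 + 18,200+2,100 + 3,710 = 199,010 kg.
Stage 1: m₀ = 199,010 kg, m_f = 199,010 − 151,000 = 48,010 kg; Δv = 267×9.8×ln(4.145) = 2616.6×1.4219 ≈ 3721 m/s.
Stage 2: m₀ = 24,010 kg, m_f = 24,010 − 18,200 = 5,810 kg; Δv = 345×9.8×ln(4.133) = 3381.0×1.4189 ≈ 4797 m/s.
Total Δv = 3721 + 4797 = 8518 m/s.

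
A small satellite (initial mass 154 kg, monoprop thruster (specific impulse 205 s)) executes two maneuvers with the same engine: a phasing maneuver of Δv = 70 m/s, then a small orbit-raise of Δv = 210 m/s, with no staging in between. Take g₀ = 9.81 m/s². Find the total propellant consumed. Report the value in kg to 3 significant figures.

total propellant consumed ≈ 20.0 kg

v_e = Isp · g₀ = 205 × 9.81 = 2011.1 m/s.
After the first burn: m = 154 × exp(−70/2011.1) = 154 × 0.96579 = 148.732 kg.
After the second burn: m = 148.732 × exp(−210/2011.1) = 148.732 × 0.90084 = 133.984 kg.
Total propellant = m₀ − m_final = 154 − 133.984 = 20.016 kg.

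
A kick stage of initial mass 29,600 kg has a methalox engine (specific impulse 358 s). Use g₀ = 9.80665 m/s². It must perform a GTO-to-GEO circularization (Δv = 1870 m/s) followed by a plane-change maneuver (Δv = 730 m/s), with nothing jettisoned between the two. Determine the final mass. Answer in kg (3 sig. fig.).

v_e = Isp · g₀ = 358 × 9.80665 = 3510.8 m/s.
After the first burn: m = 29600 × exp(−1870/3510.8) = 29600 × 0.58705 = 17,376.7 kg.
After the second burn: m = 17,376.7 × exp(−730/3510.8) = 17,376.7 × 0.81226 = 14,114.4 kg.

final mass ≈ 14100 kg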